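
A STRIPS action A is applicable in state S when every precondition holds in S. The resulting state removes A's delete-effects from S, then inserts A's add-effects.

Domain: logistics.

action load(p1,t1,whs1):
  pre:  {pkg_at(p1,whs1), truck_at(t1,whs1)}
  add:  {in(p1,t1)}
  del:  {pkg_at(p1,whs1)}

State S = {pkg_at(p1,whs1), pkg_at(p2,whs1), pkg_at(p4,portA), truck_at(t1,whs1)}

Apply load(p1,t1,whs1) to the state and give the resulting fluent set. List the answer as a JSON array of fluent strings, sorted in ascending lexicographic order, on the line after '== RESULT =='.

Compute (S \ del) ∪ add:
  pre ⊆ S: {pkg_at(p1,whs1), truck_at(t1,whs1)} ⊆ S  — applicable
  S \ del = {pkg_at(p2,whs1), pkg_at(p4,portA), truck_at(t1,whs1)}
  ∪ add   = {in(p1,t1), pkg_at(p2,whs1), pkg_at(p4,portA), truck_at(t1,whs1)}

== RESULT ==
["in(p1,t1)", "pkg_at(p2,whs1)", "pkg_at(p4,portA)", "truck_at(t1,whs1)"]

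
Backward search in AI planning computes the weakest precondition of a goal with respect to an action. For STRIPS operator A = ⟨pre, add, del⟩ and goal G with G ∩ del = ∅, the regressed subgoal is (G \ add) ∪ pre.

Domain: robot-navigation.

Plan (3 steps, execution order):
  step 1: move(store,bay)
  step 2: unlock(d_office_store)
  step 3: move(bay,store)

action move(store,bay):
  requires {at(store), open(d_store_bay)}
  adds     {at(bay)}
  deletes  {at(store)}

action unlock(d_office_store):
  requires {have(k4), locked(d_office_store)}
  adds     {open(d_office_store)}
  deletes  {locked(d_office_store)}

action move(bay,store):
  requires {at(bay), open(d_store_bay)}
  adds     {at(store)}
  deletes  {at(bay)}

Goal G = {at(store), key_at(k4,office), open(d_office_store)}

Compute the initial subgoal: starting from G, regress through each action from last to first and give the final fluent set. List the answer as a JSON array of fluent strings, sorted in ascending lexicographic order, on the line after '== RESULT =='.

Work backward from the goal:
  through step 3 (move(bay,store)): drop {at(store)}, keep {key_at(k4,office), open(d_office_store)}, require {at(bay), open(d_store_bay)}
    → {at(bay), key_at(k4,office), open(d_office_store), open(d_store_bay)}
  through step 2 (unlock(d_office_store)): drop {open(d_office_store)}, keep {at(bay), key_at(k4,office), open(d_store_bay)}, require {have(k4), locked(d_office_store)}
    → {at(bay), have(k4), key_at(k4,office), locked(d_office_store), open(d_store_bay)}
  through step 1 (move(store,bay)): drop {at(bay)}, keep {have(k4), key_at(k4,office), locked(d_office_store), open(d_store_bay)}, require {at(store), open(d_store_bay)}
    → {at(store), have(k4), key_at(k4,office), locked(d_office_store), open(d_store_bay)}

== RESULT ==
["at(store)", "have(k4)", "key_at(k4,office)", "locked(d_office_store)", "open(d_store_bay)"]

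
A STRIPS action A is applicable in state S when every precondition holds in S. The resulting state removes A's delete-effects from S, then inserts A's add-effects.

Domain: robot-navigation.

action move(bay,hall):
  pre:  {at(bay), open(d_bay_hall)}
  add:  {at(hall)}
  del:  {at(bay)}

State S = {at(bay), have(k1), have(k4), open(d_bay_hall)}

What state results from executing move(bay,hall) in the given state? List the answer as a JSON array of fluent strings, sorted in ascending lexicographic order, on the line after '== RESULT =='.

Progress:
  pre ⊆ S: {at(bay), open(d_bay_hall)} ⊆ S  — applicable
  S \ del = {have(k1), have(k4), open(d_bay_hall)}
  ∪ add   = {at(hall), have(k1), have(k4), open(d_bay_hall)}

== RESULT ==
["at(hall)", "have(k1)", "have(k4)", "open(d_bay_hall)"]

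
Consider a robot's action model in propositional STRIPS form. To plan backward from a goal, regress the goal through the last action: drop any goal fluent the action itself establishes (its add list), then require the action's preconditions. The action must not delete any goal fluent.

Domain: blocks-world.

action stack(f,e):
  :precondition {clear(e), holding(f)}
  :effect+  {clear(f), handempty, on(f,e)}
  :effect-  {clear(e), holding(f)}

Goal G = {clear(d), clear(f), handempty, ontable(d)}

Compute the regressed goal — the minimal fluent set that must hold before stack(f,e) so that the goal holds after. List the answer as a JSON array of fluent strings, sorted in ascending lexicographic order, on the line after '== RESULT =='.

Regress:
  G ∩ del = {}  (empty — regression defined)
  G \ add = {clear(d), clear(f), handempty, ontable(d)} \ {clear(f), handempty, on(f,e)} = {clear(d), ontable(d)}
  ∪ pre   = {clear(d), ontable(d)} ∪ {clear(e), holding(f)}
          = {clear(d), clear(e), holding(f), ontable(d)}

== RESULT ==
["clear(d)", "clear(e)", "holding(f)", "ontable(d)"]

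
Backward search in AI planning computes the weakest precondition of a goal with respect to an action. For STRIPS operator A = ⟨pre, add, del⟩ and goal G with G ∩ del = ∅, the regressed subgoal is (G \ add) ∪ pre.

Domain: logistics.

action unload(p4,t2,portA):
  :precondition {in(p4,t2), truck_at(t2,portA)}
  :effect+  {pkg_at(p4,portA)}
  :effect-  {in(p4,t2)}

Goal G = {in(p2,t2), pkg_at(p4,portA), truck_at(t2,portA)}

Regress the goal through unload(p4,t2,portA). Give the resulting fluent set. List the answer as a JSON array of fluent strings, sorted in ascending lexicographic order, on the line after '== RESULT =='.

Compute (G \ add) ∪ pre:
  G ∩ del = {}  (empty — regression defined)
  G \ add = {in(p2,t2), pkg_at(p4,portA), truck_at(t2,portA)} \ {pkg_at(p4,portA)} = {in(p2,t2), truck_at(t2,portA)}
  ∪ pre   = {in(p2,t2), truck_at(t2,portA)} ∪ {in(p4,t2), truck_at(t2,portA)}
          = {in(p2,t2), in(p4,t2), truck_at(t2,portA)}

== RESULT ==
["in(p2,t2)", "in(p4,t2)", "truck_at(t2,portA)"]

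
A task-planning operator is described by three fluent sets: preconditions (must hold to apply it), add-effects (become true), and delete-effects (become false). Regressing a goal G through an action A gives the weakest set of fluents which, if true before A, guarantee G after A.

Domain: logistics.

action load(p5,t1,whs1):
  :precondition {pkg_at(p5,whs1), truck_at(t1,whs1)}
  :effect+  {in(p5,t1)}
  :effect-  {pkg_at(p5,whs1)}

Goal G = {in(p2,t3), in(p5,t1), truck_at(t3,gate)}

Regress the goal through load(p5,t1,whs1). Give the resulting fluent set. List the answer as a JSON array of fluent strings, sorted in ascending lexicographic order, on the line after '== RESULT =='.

Compute (G \ add) ∪ pre:
  G ∩ del = {}  (empty — regression defined)
  G \ add = {in(p2,t3), in(p5,t1), truck_at(t3,gate)} \ {in(p5,t1)} = {in(p2,t3), truck_at(t3,gate)}
  ∪ pre   = {in(p2,t3), truck_at(t3,gate)} ∪ {pkg_at(p5,whs1), truck_at(t1,whs1)}
          = {in(p2,t3), pkg_at(p5,whs1), truck_at(t1,whs1), truck_at(t3,gate)}

== RESULT ==
["in(p2,t3)", "pkg_at(p5,whs1)", "truck_at(t1,whs1)", "truck_at(t3,gate)"]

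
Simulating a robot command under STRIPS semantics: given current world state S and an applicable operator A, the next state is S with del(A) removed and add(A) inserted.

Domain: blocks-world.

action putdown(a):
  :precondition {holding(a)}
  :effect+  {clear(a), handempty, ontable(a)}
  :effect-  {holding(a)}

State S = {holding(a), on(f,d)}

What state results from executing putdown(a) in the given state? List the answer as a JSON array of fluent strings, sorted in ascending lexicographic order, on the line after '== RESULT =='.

Progress:
  pre ⊆ S: {holding(a)} ⊆ S  — applicable
  S \ del = {on(f,d)}
  ∪ add   = {clear(a), handempty, on(f,d), ontable(a)}

== RESULT ==
["clear(a)", "handempty", "on(f,d)", "ontable(a)"]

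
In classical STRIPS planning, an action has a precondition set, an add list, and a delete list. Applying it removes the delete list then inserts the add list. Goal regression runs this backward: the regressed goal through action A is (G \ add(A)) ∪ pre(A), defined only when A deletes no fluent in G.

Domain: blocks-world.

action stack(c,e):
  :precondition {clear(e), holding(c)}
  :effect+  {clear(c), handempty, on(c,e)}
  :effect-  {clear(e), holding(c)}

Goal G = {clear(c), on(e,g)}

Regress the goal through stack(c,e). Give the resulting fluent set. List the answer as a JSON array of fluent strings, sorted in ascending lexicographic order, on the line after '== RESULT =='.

Compute (G \ add) ∪ pre:
  G ∩ del = {}  (empty — regression defined)
  G \ add = {clear(c), on(e,g)} \ {clear(c), handempty, on(c,e)} = {on(e,g)}
  ∪ pre   = {on(e,g)} ∪ {clear(e), holding(c)}
          = {clear(e), holding(c), on(e,g)}

== RESULT ==
["clear(e)", "holding(c)", "on(e,g)"]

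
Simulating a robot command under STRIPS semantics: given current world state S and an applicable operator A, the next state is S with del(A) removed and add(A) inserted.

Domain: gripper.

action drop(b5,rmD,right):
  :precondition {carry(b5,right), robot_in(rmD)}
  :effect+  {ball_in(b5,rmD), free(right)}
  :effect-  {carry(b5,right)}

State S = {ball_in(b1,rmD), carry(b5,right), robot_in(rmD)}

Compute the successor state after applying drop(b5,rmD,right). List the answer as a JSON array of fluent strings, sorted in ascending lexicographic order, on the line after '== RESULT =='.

Progress:
  pre ⊆ S: {carry(b5,right), robot_in(rmD)} ⊆ S  — applicable
  S \ del = {ball_in(b1,rmD), robot_in(rmD)}
  ∪ add   = {ball_in(b1,rmD), ball_in(b5,rmD), free(right), robot_in(rmD)}

== RESULT ==
["ball_in(b1,rmD)", "ball_in(b5,rmD)", "free(right)", "robot_in(rmD)"]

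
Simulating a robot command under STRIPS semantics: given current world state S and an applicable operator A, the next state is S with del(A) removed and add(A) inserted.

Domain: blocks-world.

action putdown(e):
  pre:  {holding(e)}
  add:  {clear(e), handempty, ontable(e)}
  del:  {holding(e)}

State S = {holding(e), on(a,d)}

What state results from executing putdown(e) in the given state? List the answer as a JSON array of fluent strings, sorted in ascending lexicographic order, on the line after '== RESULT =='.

Progress:
  pre ⊆ S: {holding(e)} ⊆ S  — applicable
  S \ del = {on(a,d)}
  ∪ add   = {clear(e), handempty, on(a,d), ontable(e)}

== RESULT ==
["clear(e)", "handempty", "on(a,d)", "ontable(e)"]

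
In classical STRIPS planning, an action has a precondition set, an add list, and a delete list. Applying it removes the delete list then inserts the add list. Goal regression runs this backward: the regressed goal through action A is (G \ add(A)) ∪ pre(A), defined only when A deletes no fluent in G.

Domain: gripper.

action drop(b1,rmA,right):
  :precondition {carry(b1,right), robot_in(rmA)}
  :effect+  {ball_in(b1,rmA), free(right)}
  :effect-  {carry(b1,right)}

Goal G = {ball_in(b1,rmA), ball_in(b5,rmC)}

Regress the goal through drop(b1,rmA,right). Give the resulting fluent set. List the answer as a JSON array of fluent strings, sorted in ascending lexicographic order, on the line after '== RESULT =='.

Regress:
  G ∩ del = {}  (empty — regression defined)
  G \ add = {ball_in(b1,rmA), ball_in(b5,rmC)} \ {ball_in(b1,rmA), free(right)} = {ball_in(b5,rmC)}
  ∪ pre   = {ball_in(b5,rmC)} ∪ {carry(b1,right), robot_in(rmA)}
          = {ball_in(b5,rmC), carry(b1,right), robot_in(rmA)}

== RESULT ==
["ball_in(b5,rmC)", "carry(b1,right)", "robot_in(rmA)"]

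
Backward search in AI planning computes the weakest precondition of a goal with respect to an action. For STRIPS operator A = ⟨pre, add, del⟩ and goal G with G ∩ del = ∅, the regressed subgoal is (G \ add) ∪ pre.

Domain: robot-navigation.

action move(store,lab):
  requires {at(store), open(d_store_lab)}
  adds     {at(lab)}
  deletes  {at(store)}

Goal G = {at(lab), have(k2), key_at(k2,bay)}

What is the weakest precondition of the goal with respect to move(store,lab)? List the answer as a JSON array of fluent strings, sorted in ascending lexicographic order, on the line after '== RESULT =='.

Compute (G \ add) ∪ pre:
  G ∩ del = {}  (empty — regression defined)
  G \ add = {at(lab), have(k2), key_at(k2,bay)} \ {at(lab)} = {have(k2), key_at(k2,bay)}
  ∪ pre   = {have(k2), key_at(k2,bay)} ∪ {at(store), open(d_store_lab)}
          = {at(store), have(k2), key_at(k2,bay), open(d_store_lab)}

== RESULT ==
["at(store)", "have(k2)", "key_at(k2,bay)", "open(d_store_lab)"]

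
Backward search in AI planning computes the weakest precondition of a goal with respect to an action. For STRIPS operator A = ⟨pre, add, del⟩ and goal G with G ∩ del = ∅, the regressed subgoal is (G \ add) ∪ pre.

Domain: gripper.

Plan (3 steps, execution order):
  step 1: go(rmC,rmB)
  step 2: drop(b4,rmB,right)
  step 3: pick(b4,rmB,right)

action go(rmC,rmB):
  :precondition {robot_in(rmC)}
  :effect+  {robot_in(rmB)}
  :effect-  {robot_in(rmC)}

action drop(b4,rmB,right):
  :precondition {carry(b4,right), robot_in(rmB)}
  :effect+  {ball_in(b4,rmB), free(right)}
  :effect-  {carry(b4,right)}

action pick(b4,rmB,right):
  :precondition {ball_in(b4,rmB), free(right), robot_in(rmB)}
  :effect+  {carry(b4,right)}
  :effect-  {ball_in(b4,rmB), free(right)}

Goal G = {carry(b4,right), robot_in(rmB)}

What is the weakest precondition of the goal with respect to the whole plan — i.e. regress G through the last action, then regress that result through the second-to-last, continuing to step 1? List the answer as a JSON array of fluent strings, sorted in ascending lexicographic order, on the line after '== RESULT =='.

Regress step by step:
  through step 3 (pick(b4,rmB,right)): drop {carry(b4,right)}, keep {robot_in(rmB)}, require {ball_in(b4,rmB), free(right), robot_in(rmB)}
    → {ball_in(b4,rmB), free(right), robot_in(rmB)}
  through step 2 (drop(b4,rmB,right)): drop {ball_in(b4,rmB), free(right)}, keep {robot_in(rmB)}, require {carry(b4,right), robot_in(rmB)}
    → {carry(b4,right), robot_in(rmB)}
  through step 1 (go(rmC,rmB)): drop {robot_in(rmB)}, keep {carry(b4,right)}, require {robot_in(rmC)}
    → {carry(b4,right), robot_in(rmC)}

== RESULT ==
["carry(b4,right)", "robot_in(rmC)"]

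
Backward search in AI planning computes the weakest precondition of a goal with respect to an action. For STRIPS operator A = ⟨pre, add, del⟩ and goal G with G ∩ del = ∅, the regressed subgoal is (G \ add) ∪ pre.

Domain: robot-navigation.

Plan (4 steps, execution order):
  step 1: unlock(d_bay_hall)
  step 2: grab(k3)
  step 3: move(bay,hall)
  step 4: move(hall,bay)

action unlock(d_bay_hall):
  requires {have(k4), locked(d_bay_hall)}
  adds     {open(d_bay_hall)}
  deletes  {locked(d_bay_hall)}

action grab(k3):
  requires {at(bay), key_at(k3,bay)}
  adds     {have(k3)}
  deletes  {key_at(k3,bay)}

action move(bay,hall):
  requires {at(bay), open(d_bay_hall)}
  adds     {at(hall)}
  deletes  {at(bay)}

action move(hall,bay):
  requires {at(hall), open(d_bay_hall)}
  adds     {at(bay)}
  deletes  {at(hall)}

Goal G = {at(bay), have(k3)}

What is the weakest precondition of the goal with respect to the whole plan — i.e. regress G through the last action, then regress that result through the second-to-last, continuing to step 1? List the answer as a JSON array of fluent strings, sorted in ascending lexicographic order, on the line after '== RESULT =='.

Work backward from the goal:
  through step 4 (move(hall,bay)): drop {at(bay)}, keep {have(k3)}, require {at(hall), open(d_bay_hall)}
    → {at(hall), have(k3), open(d_bay_hall)}
  through step 3 (move(bay,hall)): drop {at(hall)}, keep {have(k3), open(d_bay_hall)}, require {at(bay), open(d_bay_hall)}
    → {at(bay), have(k3), open(d_bay_hall)}
  through step 2 (grab(k3)): drop {have(k3)}, keep {at(bay), open(d_bay_hall)}, require {at(bay), key_at(k3,bay)}
    → {at(bay), key_at(k3,bay), open(d_bay_hall)}
  through step 1 (unlock(d_bay_hall)): drop {open(d_bay_hall)}, keep {at(bay), key_at(k3,bay)}, require {have(k4), locked(d_bay_hall)}
    → {at(bay), have(k4), key_at(k3,bay), locked(d_bay_hall)}

== RESULT ==
["at(bay)", "have(k4)", "key_at(k3,bay)", "locked(d_bay_hall)"]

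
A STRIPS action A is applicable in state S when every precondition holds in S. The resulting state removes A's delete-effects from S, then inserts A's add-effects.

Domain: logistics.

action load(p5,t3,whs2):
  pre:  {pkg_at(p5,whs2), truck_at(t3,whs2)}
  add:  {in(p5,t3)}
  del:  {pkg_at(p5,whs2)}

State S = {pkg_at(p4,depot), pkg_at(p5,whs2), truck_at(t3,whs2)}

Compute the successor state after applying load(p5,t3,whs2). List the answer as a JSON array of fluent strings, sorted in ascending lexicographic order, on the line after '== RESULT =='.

Progress:
  pre ⊆ S: {pkg_at(p5,whs2), truck_at(t3,whs2)} ⊆ S  — applicable
  S \ del = {pkg_at(p4,depot), truck_at(t3,whs2)}
  ∪ add   = {in(p5,t3), pkg_at(p4,depot), truck_at(t3,whs2)}

== RESULT ==
["in(p5,t3)", "pkg_at(p4,depot)", "truck_at(t3,whs2)"]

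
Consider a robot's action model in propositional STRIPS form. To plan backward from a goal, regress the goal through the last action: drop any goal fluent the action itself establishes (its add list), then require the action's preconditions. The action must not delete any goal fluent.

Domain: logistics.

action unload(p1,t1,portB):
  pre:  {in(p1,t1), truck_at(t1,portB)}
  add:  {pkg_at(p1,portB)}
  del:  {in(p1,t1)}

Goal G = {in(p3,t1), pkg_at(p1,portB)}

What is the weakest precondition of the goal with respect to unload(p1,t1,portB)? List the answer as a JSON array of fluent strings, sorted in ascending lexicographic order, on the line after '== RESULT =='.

Compute (G \ add) ∪ pre:
  G ∩ del = {}  (empty — regression defined)
  G \ add = {in(p3,t1), pkg_at(p1,portB)} \ {pkg_at(p1,portB)} = {in(p3,t1)}
  ∪ pre   = {in(p3,t1)} ∪ {in(p1,t1), truck_at(t1,portB)}
          = {in(p1,t1), in(p3,t1), truck_at(t1,portB)}

== RESULT ==
["in(p1,t1)", "in(p3,t1)", "truck_at(t1,portB)"]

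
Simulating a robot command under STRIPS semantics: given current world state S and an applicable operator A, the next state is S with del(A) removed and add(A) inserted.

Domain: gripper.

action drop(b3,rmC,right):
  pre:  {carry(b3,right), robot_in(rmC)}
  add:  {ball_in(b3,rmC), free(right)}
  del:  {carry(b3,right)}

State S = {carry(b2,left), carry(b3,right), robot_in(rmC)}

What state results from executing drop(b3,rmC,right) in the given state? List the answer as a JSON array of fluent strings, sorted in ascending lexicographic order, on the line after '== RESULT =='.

Progress:
  pre ⊆ S: {carry(b3,right), robot_in(rmC)} ⊆ S  — applicable
  S \ del = {carry(b2,left), robot_in(rmC)}
  ∪ add   = {ball_in(b3,rmC), carry(b2,left), free(right), robot_in(rmC)}

== RESULT ==
["ball_in(b3,rmC)", "carry(b2,left)", "free(right)", "robot_in(rmC)"]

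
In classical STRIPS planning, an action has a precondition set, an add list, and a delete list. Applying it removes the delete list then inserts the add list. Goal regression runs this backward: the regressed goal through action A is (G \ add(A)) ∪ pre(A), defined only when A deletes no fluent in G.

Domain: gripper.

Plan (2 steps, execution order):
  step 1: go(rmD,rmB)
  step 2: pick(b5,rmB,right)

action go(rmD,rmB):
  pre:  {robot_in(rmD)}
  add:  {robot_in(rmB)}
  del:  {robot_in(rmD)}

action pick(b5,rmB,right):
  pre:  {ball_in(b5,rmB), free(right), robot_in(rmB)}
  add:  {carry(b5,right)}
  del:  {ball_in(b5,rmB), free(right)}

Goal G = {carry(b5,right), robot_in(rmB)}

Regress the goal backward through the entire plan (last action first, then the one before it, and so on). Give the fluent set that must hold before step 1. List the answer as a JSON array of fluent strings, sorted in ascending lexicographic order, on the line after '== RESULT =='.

Work backward from the goal:
  through step 2 (pick(b5,rmB,right)): drop {carry(b5,right)}, keep {robot_in(rmB)}, require {ball_in(b5,rmB), free(right), robot_in(rmB)}
    → {ball_in(b5,rmB), free(right), robot_in(rmB)}
  through step 1 (go(rmD,rmB)): drop {robot_in(rmB)}, keep {ball_in(b5,rmB), free(right)}, require {robot_in(rmD)}
    → {ball_in(b5,rmB), free(right), robot_in(rmD)}

== RESULT ==
["ball_in(b5,rmB)", "free(right)", "robot_in(rmD)"]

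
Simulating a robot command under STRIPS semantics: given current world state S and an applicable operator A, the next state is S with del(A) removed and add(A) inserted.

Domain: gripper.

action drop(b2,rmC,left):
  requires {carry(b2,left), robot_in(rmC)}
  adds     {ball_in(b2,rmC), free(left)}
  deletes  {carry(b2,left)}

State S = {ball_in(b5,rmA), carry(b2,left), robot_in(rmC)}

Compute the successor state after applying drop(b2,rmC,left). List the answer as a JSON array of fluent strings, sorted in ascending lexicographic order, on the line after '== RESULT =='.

Compute (S \ del) ∪ add:
  pre ⊆ S: {carry(b2,left), robot_in(rmC)} ⊆ S  — applicable
  S \ del = {ball_in(b5,rmA), robot_in(rmC)}
  ∪ add   = {ball_in(b2,rmC), ball_in(b5,rmA), free(left), robot_in(rmC)}

== RESULT ==
["ball_in(b2,rmC)", "ball_in(b5,rmA)", "free(left)", "robot_in(rmC)"]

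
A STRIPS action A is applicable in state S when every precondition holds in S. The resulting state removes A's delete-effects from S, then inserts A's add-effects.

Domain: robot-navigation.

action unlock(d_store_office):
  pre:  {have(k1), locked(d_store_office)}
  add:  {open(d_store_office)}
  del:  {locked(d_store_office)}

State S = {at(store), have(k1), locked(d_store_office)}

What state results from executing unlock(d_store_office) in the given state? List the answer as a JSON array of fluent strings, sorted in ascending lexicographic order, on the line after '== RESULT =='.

Compute (S \ del) ∪ add:
  pre ⊆ S: {have(k1), locked(d_store_office)} ⊆ S  — applicable
  S \ del = {at(store), have(k1)}
  ∪ add   = {at(store), have(k1), open(d_store_office)}

== RESULT ==
["at(store)", "have(k1)", "open(d_store_office)"]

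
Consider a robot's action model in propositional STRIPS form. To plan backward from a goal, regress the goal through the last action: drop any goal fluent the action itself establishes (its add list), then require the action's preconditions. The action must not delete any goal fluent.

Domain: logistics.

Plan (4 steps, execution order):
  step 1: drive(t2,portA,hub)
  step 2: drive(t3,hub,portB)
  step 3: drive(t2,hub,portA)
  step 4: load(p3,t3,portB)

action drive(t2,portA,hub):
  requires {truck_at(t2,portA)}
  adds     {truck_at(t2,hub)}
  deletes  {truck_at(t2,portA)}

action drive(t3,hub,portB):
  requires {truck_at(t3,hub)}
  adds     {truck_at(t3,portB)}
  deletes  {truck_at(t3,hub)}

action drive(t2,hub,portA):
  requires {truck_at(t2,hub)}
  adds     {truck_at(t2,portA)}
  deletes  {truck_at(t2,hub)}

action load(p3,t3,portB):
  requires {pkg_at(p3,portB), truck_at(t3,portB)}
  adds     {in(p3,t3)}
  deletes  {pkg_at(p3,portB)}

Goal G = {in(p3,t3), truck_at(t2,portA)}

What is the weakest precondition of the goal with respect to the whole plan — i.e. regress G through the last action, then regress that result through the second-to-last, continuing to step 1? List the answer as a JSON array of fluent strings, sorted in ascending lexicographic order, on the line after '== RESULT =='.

Work backward from the goal:
  through step 4 (load(p3,t3,portB)): drop {in(p3,t3)}, keep {truck_at(t2,portA)}, require {pkg_at(p3,portB), truck_at(t3,portB)}
    → {pkg_at(p3,portB), truck_at(t2,portA), truck_at(t3,portB)}
  through step 3 (drive(t2,hub,portA)): drop {truck_at(t2,portA)}, keep {pkg_at(p3,portB), truck_at(t3,portB)}, require {truck_at(t2,hub)}
    → {pkg_at(p3,portB), truck_at(t2,hub), truck_at(t3,portB)}
  through step 2 (drive(t3,hub,portB)): drop {truck_at(t3,portB)}, keep {pkg_at(p3,portB), truck_at(t2,hub)}, require {truck_at(t3,hub)}
    → {pkg_at(p3,portB), truck_at(t2,hub), truck_at(t3,hub)}
  through step 1 (drive(t2,portA,hub)): drop {truck_at(t2,hub)}, keep {pkg_at(p3,portB), truck_at(t3,hub)}, require {truck_at(t2,portA)}
    → {pkg_at(p3,portB), truck_at(t2,portA), truck_at(t3,hub)}

== RESULT ==
["pkg_at(p3,portB)", "truck_at(t2,portA)", "truck_at(t3,hub)"]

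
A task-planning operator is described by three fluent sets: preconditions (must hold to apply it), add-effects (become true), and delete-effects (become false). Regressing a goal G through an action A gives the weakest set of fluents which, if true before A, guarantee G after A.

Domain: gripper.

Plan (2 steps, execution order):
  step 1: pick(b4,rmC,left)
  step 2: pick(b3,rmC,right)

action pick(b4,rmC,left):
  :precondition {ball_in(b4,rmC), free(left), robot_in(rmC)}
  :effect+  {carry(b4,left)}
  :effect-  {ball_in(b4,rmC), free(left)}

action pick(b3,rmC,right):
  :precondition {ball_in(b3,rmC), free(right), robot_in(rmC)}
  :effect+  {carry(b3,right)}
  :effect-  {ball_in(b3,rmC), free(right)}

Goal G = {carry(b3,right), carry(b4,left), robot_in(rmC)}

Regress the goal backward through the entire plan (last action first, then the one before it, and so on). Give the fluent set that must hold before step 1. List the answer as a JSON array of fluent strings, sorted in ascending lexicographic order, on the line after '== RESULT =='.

Regress step by step:
  through step 2 (pick(b3,rmC,right)): drop {carry(b3,right)}, keep {carry(b4,left), robot_in(rmC)}, require {ball_in(b3,rmC), free(right), robot_in(rmC)}
    → {ball_in(b3,rmC), carry(b4,left), free(right), robot_in(rmC)}
  through step 1 (pick(b4,rmC,left)): drop {carry(b4,left)}, keep {ball_in(b3,rmC), free(right), robot_in(rmC)}, require {ball_in(b4,rmC), free(left), robot_in(rmC)}
    → {ball_in(b3,rmC), ball_in(b4,rmC), free(left), free(right), robot_in(rmC)}

== RESULT ==
["ball_in(b3,rmC)", "ball_in(b4,rmC)", "free(left)", "free(right)", "robot_in(rmC)"]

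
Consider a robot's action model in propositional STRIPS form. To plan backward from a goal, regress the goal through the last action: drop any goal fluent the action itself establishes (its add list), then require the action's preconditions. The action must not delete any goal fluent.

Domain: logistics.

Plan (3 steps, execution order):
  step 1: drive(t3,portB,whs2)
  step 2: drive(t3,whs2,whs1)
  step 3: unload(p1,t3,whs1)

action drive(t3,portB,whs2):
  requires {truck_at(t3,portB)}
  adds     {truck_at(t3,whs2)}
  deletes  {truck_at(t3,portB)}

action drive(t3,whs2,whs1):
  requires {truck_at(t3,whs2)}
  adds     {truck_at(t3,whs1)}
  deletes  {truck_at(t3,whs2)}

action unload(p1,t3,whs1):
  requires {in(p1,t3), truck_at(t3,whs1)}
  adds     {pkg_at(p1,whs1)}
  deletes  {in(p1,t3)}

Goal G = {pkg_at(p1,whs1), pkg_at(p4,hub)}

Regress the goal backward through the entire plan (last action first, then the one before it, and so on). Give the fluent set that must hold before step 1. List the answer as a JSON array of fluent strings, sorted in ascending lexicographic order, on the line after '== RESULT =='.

Regress step by step:
  through step 3 (unload(p1,t3,whs1)): drop {pkg_at(p1,whs1)}, keep {pkg_at(p4,hub)}, require {in(p1,t3), truck_at(t3,whs1)}
    → {in(p1,t3), pkg_at(p4,hub), truck_at(t3,whs1)}
  through step 2 (drive(t3,whs2,whs1)): drop {truck_at(t3,whs1)}, keep {in(p1,t3), pkg_at(p4,hub)}, require {truck_at(t3,whs2)}
    → {in(p1,t3), pkg_at(p4,hub), truck_at(t3,whs2)}
  through step 1 (drive(t3,portB,whs2)): drop {truck_at(t3,whs2)}, keep {in(p1,t3), pkg_at(p4,hub)}, require {truck_at(t3,portB)}
    → {in(p1,t3), pkg_at(p4,hub), truck_at(t3,portB)}

== RESULT ==
["in(p1,t3)", "pkg_at(p4,hub)", "truck_at(t3,portB)"]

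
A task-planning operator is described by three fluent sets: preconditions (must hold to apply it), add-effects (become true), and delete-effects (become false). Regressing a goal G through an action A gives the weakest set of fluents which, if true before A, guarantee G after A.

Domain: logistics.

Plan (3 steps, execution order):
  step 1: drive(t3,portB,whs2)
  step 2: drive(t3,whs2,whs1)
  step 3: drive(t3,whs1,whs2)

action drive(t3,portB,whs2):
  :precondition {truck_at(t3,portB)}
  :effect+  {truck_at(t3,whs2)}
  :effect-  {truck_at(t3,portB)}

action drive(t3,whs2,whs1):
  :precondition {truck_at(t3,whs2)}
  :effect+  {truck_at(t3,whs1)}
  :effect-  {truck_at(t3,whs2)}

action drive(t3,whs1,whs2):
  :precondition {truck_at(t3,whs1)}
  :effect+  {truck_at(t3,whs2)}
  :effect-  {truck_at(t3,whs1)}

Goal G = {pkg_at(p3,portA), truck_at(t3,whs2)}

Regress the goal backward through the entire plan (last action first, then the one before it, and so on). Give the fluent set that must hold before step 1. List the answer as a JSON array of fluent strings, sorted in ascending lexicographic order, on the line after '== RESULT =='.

Work backward from the goal:
  through step 3 (drive(t3,whs1,whs2)): drop {truck_at(t3,whs2)}, keep {pkg_at(p3,portA)}, require {truck_at(t3,whs1)}
    → {pkg_at(p3,portA), truck_at(t3,whs1)}
  through step 2 (drive(t3,whs2,whs1)): drop {truck_at(t3,whs1)}, keep {pkg_at(p3,portA)}, require {truck_at(t3,whs2)}
    → {pkg_at(p3,portA), truck_at(t3,whs2)}
  through step 1 (drive(t3,portB,whs2)): drop {truck_at(t3,whs2)}, keep {pkg_at(p3,portA)}, require {truck_at(t3,portB)}
    → {pkg_at(p3,portA), truck_at(t3,portB)}

== RESULT ==
["pkg_at(p3,portA)", "truck_at(t3,portB)"]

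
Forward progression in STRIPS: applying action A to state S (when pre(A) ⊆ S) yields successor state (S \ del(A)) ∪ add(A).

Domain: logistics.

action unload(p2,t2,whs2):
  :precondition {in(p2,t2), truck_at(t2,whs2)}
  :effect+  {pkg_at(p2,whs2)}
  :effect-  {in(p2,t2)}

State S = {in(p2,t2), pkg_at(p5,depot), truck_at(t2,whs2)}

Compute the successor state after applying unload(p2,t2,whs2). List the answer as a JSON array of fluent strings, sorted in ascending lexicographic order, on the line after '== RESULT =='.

Progress:
  pre ⊆ S: {in(p2,t2), truck_at(t2,whs2)} ⊆ S  — applicable
  S \ del = {pkg_at(p5,depot), truck_at(t2,whs2)}
  ∪ add   = {pkg_at(p2,whs2), pkg_at(p5,depot), truck_at(t2,whs2)}

== RESULT ==
["pkg_at(p2,whs2)", "pkg_at(p5,depot)", "truck_at(t2,whs2)"]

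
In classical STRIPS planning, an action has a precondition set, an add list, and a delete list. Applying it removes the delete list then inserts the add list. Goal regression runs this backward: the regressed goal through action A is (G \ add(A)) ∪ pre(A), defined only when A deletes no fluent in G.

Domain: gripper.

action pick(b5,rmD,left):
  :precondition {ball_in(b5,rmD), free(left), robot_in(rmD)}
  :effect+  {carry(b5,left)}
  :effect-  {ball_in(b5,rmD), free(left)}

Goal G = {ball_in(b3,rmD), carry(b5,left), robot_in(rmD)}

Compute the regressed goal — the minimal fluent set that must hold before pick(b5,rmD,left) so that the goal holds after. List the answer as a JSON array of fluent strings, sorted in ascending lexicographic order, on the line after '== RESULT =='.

Compute (G \ add) ∪ pre:
  G ∩ del = {}  (empty — regression defined)
  G \ add = {ball_in(b3,rmD), carry(b5,left), robot_in(rmD)} \ {carry(b5,left)} = {ball_in(b3,rmD), robot_in(rmD)}
  ∪ pre   = {ball_in(b3,rmD), robot_in(rmD)} ∪ {ball_in(b5,rmD), free(left), robot_in(rmD)}
          = {ball_in(b3,rmD), ball_in(b5,rmD), free(left), robot_in(rmD)}

== RESULT ==
["ball_in(b3,rmD)", "ball_in(b5,rmD)", "free(left)", "robot_in(rmD)"]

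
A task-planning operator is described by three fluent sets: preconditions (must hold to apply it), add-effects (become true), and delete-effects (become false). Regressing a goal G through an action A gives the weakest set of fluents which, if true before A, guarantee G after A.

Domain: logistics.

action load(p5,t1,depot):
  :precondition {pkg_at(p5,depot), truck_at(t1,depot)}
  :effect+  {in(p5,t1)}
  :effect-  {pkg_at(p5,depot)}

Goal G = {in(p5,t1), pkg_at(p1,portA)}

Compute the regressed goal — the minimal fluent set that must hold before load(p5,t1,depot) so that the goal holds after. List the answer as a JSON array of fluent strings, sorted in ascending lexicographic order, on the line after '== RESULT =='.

Compute (G \ add) ∪ pre:
  G ∩ del = {}  (empty — regression defined)
  G \ add = {in(p5,t1), pkg_at(p1,portA)} \ {in(p5,t1)} = {pkg_at(p1,portA)}
  ∪ pre   = {pkg_at(p1,portA)} ∪ {pkg_at(p5,depot), truck_at(t1,depot)}
          = {pkg_at(p1,portA), pkg_at(p5,depot), truck_at(t1,depot)}

== RESULT ==
["pkg_at(p1,portA)", "pkg_at(p5,depot)", "truck_at(t1,depot)"]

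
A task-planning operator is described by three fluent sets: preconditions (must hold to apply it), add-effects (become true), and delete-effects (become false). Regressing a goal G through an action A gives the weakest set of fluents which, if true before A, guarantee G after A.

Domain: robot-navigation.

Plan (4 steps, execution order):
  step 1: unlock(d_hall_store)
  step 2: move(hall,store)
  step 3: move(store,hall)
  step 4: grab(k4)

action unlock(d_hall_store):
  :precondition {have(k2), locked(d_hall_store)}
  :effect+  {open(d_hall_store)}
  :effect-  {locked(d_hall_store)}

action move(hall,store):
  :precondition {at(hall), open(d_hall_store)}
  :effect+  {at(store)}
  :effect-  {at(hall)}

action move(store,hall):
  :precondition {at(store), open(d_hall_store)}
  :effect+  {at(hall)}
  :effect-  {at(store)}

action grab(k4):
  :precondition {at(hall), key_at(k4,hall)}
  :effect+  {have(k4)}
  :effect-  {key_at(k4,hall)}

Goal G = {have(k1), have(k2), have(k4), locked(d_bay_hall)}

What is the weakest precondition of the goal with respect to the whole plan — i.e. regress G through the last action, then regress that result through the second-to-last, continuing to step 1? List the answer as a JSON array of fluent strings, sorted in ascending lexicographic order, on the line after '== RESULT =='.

Regress step by step:
  through step 4 (grab(k4)): drop {have(k4)}, keep {have(k1), have(k2), locked(d_bay_hall)}, require {at(hall), key_at(k4,hall)}
    → {at(hall), have(k1), have(k2), key_at(k4,hall), locked(d_bay_hall)}
  through step 3 (move(store,hall)): drop {at(hall)}, keep {have(k1), have(k2), key_at(k4,hall), locked(d_bay_hall)}, require {at(store), open(d_hall_store)}
    → {at(store), have(k1), have(k2), key_at(k4,hall), locked(d_bay_hall), open(d_hall_store)}
  through step 2 (move(hall,store)): drop {at(store)}, keep {have(k1), have(k2), key_at(k4,hall), locked(d_bay_hall), open(d_hall_store)}, require {at(hall), open(d_hall_store)}
    → {at(hall), have(k1), have(k2), key_at(k4,hall), locked(d_bay_hall), open(d_hall_store)}
  through step 1 (unlock(d_hall_store)): drop {open(d_hall_store)}, keep {at(hall), have(k1), have(k2), key_at(k4,hall), locked(d_bay_hall)}, require {have(k2), locked(d_hall_store)}
    → {at(hall), have(k1), have(k2), key_at(k4,hall), locked(d_bay_hall), locked(d_hall_store)}

== RESULT ==
["at(hall)", "have(k1)", "have(k2)", "key_at(k4,hall)", "locked(d_bay_hall)", "locked(d_hall_store)"]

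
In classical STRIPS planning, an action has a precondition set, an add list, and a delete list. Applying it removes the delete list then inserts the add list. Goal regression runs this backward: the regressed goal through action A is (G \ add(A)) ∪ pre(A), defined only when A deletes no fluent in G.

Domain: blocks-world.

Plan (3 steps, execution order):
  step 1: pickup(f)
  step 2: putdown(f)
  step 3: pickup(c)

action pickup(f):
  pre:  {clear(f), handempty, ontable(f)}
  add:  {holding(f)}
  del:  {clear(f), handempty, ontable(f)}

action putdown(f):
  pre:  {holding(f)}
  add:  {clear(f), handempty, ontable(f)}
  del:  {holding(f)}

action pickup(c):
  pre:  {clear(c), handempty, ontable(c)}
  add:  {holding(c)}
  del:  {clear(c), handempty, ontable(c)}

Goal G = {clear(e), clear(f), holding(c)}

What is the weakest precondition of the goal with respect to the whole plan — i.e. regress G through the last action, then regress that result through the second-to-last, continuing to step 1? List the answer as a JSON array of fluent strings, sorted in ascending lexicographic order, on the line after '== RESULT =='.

Regress step by step:
  through step 3 (pickup(c)): drop {holding(c)}, keep {clear(e), clear(f)}, require {clear(c), handempty, ontable(c)}
    → {clear(c), clear(e), clear(f), handempty, ontable(c)}
  through step 2 (putdown(f)): drop {clear(f), handempty}, keep {clear(c), clear(e), ontable(c)}, require {holding(f)}
    → {clear(c), clear(e), holding(f), ontable(c)}
  through step 1 (pickup(f)): drop {holding(f)}, keep {clear(c), clear(e), ontable(c)}, require {clear(f), handempty, ontable(f)}
    → {clear(c), clear(e), clear(f), handempty, ontable(c), ontable(f)}

== RESULT ==
["clear(c)", "clear(e)", "clear(f)", "handempty", "ontable(c)", "ontable(f)"]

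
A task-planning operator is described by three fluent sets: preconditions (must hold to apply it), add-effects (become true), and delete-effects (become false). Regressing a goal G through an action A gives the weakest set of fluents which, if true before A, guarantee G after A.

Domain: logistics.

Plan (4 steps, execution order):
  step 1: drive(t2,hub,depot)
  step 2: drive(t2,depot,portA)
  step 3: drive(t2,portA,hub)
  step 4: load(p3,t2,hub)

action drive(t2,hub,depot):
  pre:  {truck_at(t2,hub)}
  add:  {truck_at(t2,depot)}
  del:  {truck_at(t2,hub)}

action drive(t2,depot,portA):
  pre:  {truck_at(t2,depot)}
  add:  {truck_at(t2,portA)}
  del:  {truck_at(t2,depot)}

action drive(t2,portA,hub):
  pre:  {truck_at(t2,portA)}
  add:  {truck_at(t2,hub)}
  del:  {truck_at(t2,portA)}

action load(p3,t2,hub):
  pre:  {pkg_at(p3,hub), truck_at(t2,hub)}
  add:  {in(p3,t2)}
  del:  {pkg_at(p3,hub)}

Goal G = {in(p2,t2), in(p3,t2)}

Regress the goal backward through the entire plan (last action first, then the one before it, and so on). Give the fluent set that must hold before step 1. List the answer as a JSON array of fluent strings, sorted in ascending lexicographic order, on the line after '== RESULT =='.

Regress step by step:
  through step 4 (load(p3,t2,hub)): drop {in(p3,t2)}, keep {in(p2,t2)}, require {pkg_at(p3,hub), truck_at(t2,hub)}
    → {in(p2,t2), pkg_at(p3,hub), truck_at(t2,hub)}
  through step 3 (drive(t2,portA,hub)): drop {truck_at(t2,hub)}, keep {in(p2,t2), pkg_at(p3,hub)}, require {truck_at(t2,portA)}
    → {in(p2,t2), pkg_at(p3,hub), truck_at(t2,portA)}
  through step 2 (drive(t2,depot,portA)): drop {truck_at(t2,portA)}, keep {in(p2,t2), pkg_at(p3,hub)}, require {truck_at(t2,depot)}
    → {in(p2,t2), pkg_at(p3,hub), truck_at(t2,depot)}
  through step 1 (drive(t2,hub,depot)): drop {truck_at(t2,depot)}, keep {in(p2,t2), pkg_at(p3,hub)}, require {truck_at(t2,hub)}
    → {in(p2,t2), pkg_at(p3,hub), truck_at(t2,hub)}

== RESULT ==
["in(p2,t2)", "pkg_at(p3,hub)", "truck_at(t2,hub)"]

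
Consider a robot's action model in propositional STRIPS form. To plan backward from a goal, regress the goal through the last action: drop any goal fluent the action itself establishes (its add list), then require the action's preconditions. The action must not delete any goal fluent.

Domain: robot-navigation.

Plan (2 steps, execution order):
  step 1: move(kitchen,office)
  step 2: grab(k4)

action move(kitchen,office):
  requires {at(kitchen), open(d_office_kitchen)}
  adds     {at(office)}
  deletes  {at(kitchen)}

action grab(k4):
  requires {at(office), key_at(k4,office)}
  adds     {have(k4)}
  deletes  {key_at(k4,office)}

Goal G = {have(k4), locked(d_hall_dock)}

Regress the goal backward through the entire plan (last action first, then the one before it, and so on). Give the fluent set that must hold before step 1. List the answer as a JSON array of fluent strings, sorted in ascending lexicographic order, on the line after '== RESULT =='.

Work backward from the goal:
  through step 2 (grab(k4)): drop {have(k4)}, keep {locked(d_hall_dock)}, require {at(office), key_at(k4,office)}
    → {at(office), key_at(k4,office), locked(d_hall_dock)}
  through step 1 (move(kitchen,office)): drop {at(office)}, keep {key_at(k4,office), locked(d_hall_dock)}, require {at(kitchen), open(d_office_kitchen)}
    → {at(kitchen), key_at(k4,office), locked(d_hall_dock), open(d_office_kitchen)}

== RESULT ==
["at(kitchen)", "key_at(k4,office)", "locked(d_hall_dock)", "open(d_office_kitchen)"]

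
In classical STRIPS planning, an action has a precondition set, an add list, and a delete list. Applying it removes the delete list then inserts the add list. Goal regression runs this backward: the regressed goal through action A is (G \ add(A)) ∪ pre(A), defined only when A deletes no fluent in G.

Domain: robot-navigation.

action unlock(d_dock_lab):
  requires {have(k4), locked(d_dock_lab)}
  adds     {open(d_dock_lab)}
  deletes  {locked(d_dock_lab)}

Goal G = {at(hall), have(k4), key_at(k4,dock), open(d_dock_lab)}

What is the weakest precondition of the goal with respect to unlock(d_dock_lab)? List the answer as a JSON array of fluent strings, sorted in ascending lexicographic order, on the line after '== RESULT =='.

Compute (G \ add) ∪ pre:
  G ∩ del = {}  (empty — regression defined)
  G \ add = {at(hall), have(k4), key_at(k4,dock), open(d_dock_lab)} \ {open(d_dock_lab)} = {at(hall), have(k4), key_at(k4,dock)}
  ∪ pre   = {at(hall), have(k4), key_at(k4,dock)} ∪ {have(k4), locked(d_dock_lab)}
          = {at(hall), have(k4), key_at(k4,dock), locked(d_dock_lab)}

== RESULT ==
["at(hall)", "have(k4)", "key_at(k4,dock)", "locked(d_dock_lab)"]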